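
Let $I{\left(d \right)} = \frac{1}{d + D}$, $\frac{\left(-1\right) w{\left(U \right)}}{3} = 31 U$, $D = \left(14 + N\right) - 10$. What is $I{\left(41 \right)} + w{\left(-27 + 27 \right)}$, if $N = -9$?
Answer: $\frac{1}{36} \approx 0.027778$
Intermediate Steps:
$D = -5$ ($D = \left(14 - 9\right) - 10 = 5 + \left(-10 + 0\right) = 5 - 10 = -5$)
$w{\left(U \right)} = - 93 U$ ($w{\left(U \right)} = - 3 \cdot 31 U = - 93 U$)
$I{\left(d \right)} = \frac{1}{-5 + d}$ ($I{\left(d \right)} = \frac{1}{d - 5} = \frac{1}{-5 + d}$)
$I{\left(41 \right)} + w{\left(-27 + 27 \right)} = \frac{1}{-5 + 41} - 93 \left(-27 + 27\right) = \frac{1}{36} - 0 = \frac{1}{36} + 0 = \frac{1}{36}$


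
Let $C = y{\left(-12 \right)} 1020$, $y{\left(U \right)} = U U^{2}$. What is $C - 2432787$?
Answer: $-4195347$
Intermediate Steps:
$y{\left(U \right)} = U^{3}$
$C = -1762560$ ($C = \left(-12\right)^{3} \cdot 1020 = \left(-1728\right) 1020 = -1762560$)
$C - 2432787 = -1762560 - 2432787 = -4195347$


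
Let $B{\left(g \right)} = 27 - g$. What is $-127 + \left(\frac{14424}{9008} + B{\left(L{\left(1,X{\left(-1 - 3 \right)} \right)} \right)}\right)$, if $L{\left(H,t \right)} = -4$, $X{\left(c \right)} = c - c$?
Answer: $- \frac{106293}{1126} \approx -94.399$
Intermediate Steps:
$X{\left(c \right)} = 0$
$-127 + \left(\frac{14424}{9008} + B{\left(L{\left(1,X{\left(-1 - 3 \right)} \right)} \right)}\right) = -127 + \left(\frac{14424}{9008} + \left(27 - -4\right)\right) = -127 + \left(14424 \cdot \frac{1}{9008} + \left(27 + 4\right)\right) = -127 + \left(\frac{1803}{1126} + 31\right) = -127 + \frac{36709}{1126} = - \frac{106293}{1126}$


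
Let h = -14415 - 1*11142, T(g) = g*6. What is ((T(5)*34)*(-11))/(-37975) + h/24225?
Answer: -9316301/12265925 ≈ -0.75953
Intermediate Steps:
T(g) = 6*g
h = -25557 (h = -14415 - 11142 = -25557)
((T(5)*34)*(-11))/(-37975) + h/24225 = (((6*5)*34)*(-11))/(-37975) - 25557/24225 = ((30*34)*(-11))*(-1/37975) - 25557*1/24225 = (1020*(-11))*(-1/37975) - 8519/8075 = -11220*(-1/37975) - 8519/8075 = 2244/7595 - 8519/8075 = -9316301/12265925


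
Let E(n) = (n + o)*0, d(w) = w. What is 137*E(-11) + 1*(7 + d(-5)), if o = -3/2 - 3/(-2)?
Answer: 2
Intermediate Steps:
o = 0 (o = -3*½ - 3*(-½) = -3/2 + 3/2 = 0)
E(n) = 0 (E(n) = (n + 0)*0 = n*0 = 0)
137*E(-11) + 1*(7 + d(-5)) = 137*0 + 1*(7 - 5) = 0 + 1*2 = 0 + 2 = 2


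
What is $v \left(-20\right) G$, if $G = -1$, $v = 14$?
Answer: $280$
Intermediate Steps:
$v \left(-20\right) G = 14 \left(-20\right) \left(-1\right) = \left(-280\right) \left(-1\right) = 280$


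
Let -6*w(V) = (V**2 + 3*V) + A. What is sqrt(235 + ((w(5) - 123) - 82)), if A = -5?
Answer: sqrt(870)/6 ≈ 4.9160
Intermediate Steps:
w(V) = 5/6 - V/2 - V**2/6 (w(V) = -((V**2 + 3*V) - 5)/6 = -(-5 + V**2 + 3*V)/6 = 5/6 - V/2 - V**2/6)
sqrt(235 + ((w(5) - 123) - 82)) = sqrt(235 + (((5/6 - 1/2*5 - 1/6*5**2) - 123) - 82)) = sqrt(235 + (((5/6 - 5/2 - 1/6*25) - 123) - 82)) = sqrt(235 + (((5/6 - 5/2 - 25/6) - 123) - 82)) = sqrt(235 + ((-35/6 - 123) - 82)) = sqrt(235 + (-773/6 - 82)) = sqrt(235 - 1265/6) = sqrt(145/6) = sqrt(870)/6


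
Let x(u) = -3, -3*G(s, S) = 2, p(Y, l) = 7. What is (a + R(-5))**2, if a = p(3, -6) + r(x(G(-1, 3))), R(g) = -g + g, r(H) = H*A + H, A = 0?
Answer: 16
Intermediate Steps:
G(s, S) = -2/3 (G(s, S) = -1/3*2 = -2/3)
r(H) = H (r(H) = H*0 + H = 0 + H = H)
R(g) = 0
a = 4 (a = 7 - 3 = 4)
(a + R(-5))**2 = (4 + 0)**2 = 4**2 = 16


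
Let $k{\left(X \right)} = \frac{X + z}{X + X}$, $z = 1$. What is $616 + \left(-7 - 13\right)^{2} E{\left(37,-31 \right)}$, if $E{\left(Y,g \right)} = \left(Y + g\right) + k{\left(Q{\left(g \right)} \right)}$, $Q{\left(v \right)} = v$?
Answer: $\frac{99496}{31} \approx 3209.5$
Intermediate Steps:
$k{\left(X \right)} = \frac{1 + X}{2 X}$ ($k{\left(X \right)} = \frac{X + 1}{X + X} = \frac{1 + X}{2 X}$)
$E{\left(Y,g \right)} = Y + g + \frac{1 + g}{2 g}$ ($E{\left(Y,g \right)} = \left(Y + g\right) + \frac{1 + g}{2 g} = Y + g + \frac{1 + g}{2 g}$)
$616 + \left(-7 - 13\right)^{2} E{\left(37,-31 \right)} = 616 + \left(-7 - 13\right)^{2} \left(\frac{1}{2} + 37 - 31 + \frac{1}{2 \left(-31\right)}\right) = 616 + \left(-20\right)^{2} \left(\frac{1}{2} + 37 - 31 + \frac{1}{2} \left(- \frac{1}{31}\right)\right) = 616 + 400 \left(\frac{1}{2} + 37 - 31 - \frac{1}{62}\right) = 616 + 400 \cdot \frac{201}{31} = 616 + \frac{80400}{31} = \frac{99496}{31}$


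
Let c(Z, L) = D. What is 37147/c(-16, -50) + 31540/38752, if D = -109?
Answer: -359020671/1055992 ≈ -339.98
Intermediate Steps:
c(Z, L) = -109
37147/c(-16, -50) + 31540/38752 = 37147/(-109) + 31540/38752 = 37147*(-1/109) + 31540*(1/38752) = -37147/109 + 7885/9688 = -359020671/1055992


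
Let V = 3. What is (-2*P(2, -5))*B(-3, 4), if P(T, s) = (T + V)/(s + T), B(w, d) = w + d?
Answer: 10/3 ≈ 3.3333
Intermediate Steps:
B(w, d) = d + w
P(T, s) = (3 + T)/(T + s) (P(T, s) = (T + 3)/(s + T) = (3 + T)/(T + s))
(-2*P(2, -5))*B(-3, 4) = (-2*(3 + 2)/(2 - 5))*(4 - 3) = -2*5/(-3)*1 = -(-2)*5/3*1 = -2*(-5/3)*1 = (10/3)*1 = 10/3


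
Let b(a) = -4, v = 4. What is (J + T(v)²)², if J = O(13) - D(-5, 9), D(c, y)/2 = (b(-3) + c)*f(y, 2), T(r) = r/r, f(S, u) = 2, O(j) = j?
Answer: 2500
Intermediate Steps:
T(r) = 1
D(c, y) = -16 + 4*c (D(c, y) = 2*((-4 + c)*2) = 2*(-8 + 2*c) = -16 + 4*c)
J = 49 (J = 13 - (-16 + 4*(-5)) = 13 - (-16 - 20) = 13 - 1*(-36) = 13 + 36 = 49)
(J + T(v)²)² = (49 + 1²)² = (49 + 1)² = 50² = 2500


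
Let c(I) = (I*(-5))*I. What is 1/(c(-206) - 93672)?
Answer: -1/305852 ≈ -3.2696e-6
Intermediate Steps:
c(I) = -5*I² (c(I) = (-5*I)*I = -5*I²)
1/(c(-206) - 93672) = 1/(-5*(-206)² - 93672) = 1/(-5*42436 - 93672) = 1/(-212180 - 93672) = 1/(-305852) = -1/305852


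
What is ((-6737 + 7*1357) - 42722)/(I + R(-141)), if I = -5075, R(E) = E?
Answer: 4995/652 ≈ 7.6610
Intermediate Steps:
((-6737 + 7*1357) - 42722)/(I + R(-141)) = ((-6737 + 7*1357) - 42722)/(-5075 - 141) = ((-6737 + 9499) - 42722)/(-5216) = (2762 - 42722)*(-1/5216) = -39960*(-1/5216) = 4995/652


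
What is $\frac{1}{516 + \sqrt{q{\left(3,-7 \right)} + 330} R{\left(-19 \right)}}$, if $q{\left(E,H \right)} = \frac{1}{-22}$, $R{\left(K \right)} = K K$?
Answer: $- \frac{11352}{940142507} + \frac{361 \sqrt{159698}}{940142507} \approx 0.00014137$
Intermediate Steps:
$R{\left(K \right)} = K^{2}$
$q{\left(E,H \right)} = - \frac{1}{22}$
$\frac{1}{516 + \sqrt{q{\left(3,-7 \right)} + 330} R{\left(-19 \right)}} = \frac{1}{516 + \sqrt{- \frac{1}{22} + 330} \left(-19\right)^{2}} = \frac{1}{516 + \sqrt{\frac{7259}{22}} \cdot 361} = \frac{1}{516 + \frac{\sqrt{159698}}{22} \cdot 361} = \frac{1}{516 + \frac{361 \sqrt{159698}}{22}}$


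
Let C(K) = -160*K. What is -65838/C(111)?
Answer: 10973/2960 ≈ 3.7071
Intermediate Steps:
-65838/C(111) = -65838/((-160*111)) = -65838/(-17760) = -65838*(-1/17760) = 10973/2960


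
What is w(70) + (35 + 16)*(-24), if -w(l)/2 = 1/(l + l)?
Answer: -85681/70 ≈ -1224.0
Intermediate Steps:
w(l) = -1/l (w(l) = -2/(l + l) = -2*1/(2*l) = -1/l)
w(70) + (35 + 16)*(-24) = -1/70 + (35 + 16)*(-24) = -1*1/70 + 51*(-24) = -1/70 - 1224 = -85681/70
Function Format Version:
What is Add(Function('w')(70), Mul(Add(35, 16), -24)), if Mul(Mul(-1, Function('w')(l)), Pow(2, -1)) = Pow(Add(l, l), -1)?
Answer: Rational(-85681, 70) ≈ -1224.0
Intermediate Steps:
Function('w')(l) = Mul(-1, Pow(l, -1)) (Function('w')(l) = Mul(-2, Pow(Add(l, l), -1)) = Mul(-2, Pow(Mul(2, l), -1)) = Mul(-2, Mul(Rational(1, 2), Pow(l, -1))) = Mul(-1, Pow(l, -1)))
Add(Function('w')(70), Mul(Add(35, 16), -24)) = Add(Mul(-1, Pow(70, -1)), Mul(Add(35, 16), -24)) = Add(Mul(-1, Rational(1, 70)), Mul(51, -24)) = Add(Rational(-1, 70), -1224) = Rational(-85681, 70)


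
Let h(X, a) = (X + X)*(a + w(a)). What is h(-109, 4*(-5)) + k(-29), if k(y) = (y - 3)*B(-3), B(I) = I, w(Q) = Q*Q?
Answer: -82744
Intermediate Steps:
w(Q) = Q**2
h(X, a) = 2*X*(a + a**2) (h(X, a) = (X + X)*(a + a**2) = (2*X)*(a + a**2) = 2*X*(a + a**2))
k(y) = 9 - 3*y (k(y) = (y - 3)*(-3) = (-3 + y)*(-3) = 9 - 3*y)
h(-109, 4*(-5)) + k(-29) = 2*(-109)*(4*(-5))*(1 + 4*(-5)) + (9 - 3*(-29)) = 2*(-109)*(-20)*(1 - 20) + (9 + 87) = 2*(-109)*(-20)*(-19) + 96 = -82840 + 96 = -82744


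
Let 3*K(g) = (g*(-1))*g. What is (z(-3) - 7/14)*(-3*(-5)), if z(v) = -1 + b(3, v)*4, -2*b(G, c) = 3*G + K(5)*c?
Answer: -2085/2 ≈ -1042.5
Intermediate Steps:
K(g) = -g²/3 (K(g) = ((g*(-1))*g)/3 = ((-g)*g)/3 = (-g²)/3 = -g²/3)
b(G, c) = -3*G/2 + 25*c/6 (b(G, c) = -(3*G + (-⅓*5²)*c)/2 = -(3*G + (-⅓*25)*c)/2 = -(3*G - 25*c/3)/2 = -3*G/2 + 25*c/6)
z(v) = -19 + 50*v/3 (z(v) = -1 + (-3/2*3 + 25*v/6)*4 = -1 + (-9/2 + 25*v/6)*4 = -1 + (-18 + 50*v/3) = -19 + 50*v/3)
(z(-3) - 7/14)*(-3*(-5)) = ((-19 + (50/3)*(-3)) - 7/14)*(-3*(-5)) = ((-19 - 50) - 7*1/14)*15 = (-69 - ½)*15 = -139/2*15 = -2085/2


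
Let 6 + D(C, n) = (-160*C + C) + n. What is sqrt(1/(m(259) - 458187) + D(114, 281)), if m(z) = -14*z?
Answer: 2*I*sqrt(951776257526358)/461813 ≈ 133.61*I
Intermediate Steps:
D(C, n) = -6 + n - 159*C (D(C, n) = -6 + ((-160*C + C) + n) = -6 + (-159*C + n) = -6 + (n - 159*C) = -6 + n - 159*C)
sqrt(1/(m(259) - 458187) + D(114, 281)) = sqrt(1/(-14*259 - 458187) + (-6 + 281 - 159*114)) = sqrt(1/(-3626 - 458187) + (-6 + 281 - 18126)) = sqrt(1/(-461813) - 17851) = sqrt(-1/461813 - 17851) = sqrt(-8243823864/461813) = 2*I*sqrt(951776257526358)/461813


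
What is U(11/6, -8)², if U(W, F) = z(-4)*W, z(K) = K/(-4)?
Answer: 121/36 ≈ 3.3611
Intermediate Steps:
z(K) = -K/4 (z(K) = K*(-¼) = -K/4)
U(W, F) = W (U(W, F) = (-¼*(-4))*W = 1*W = W)
U(11/6, -8)² = (11/6)² = 121/36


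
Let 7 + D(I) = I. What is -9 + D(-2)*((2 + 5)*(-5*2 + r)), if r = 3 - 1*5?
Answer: 747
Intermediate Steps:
D(I) = -7 + I
r = -2 (r = 3 - 5 = -2)
-9 + D(-2)*((2 + 5)*(-5*2 + r)) = -9 + (-7 - 2)*((2 + 5)*(-5*2 - 2)) = -9 - 63*(-10 - 2) = -9 - 63*(-12) = -9 - 9*(-84) = -9 + 756 = 747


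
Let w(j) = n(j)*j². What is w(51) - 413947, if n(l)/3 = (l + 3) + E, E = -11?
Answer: -78418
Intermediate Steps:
n(l) = -24 + 3*l (n(l) = 3*((l + 3) - 11) = 3*((3 + l) - 11) = 3*(-8 + l) = -24 + 3*l)
w(j) = j²*(-24 + 3*j) (w(j) = (-24 + 3*j)*j² = j²*(-24 + 3*j))
w(51) - 413947 = 3*51²*(-8 + 51) - 413947 = 3*2601*43 - 413947 = 335529 - 413947 = -78418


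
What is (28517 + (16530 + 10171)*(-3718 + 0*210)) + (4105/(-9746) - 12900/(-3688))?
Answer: -222951020482343/2246453 ≈ -9.9246e+7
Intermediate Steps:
(28517 + (16530 + 10171)*(-3718 + 0*210)) + (4105/(-9746) - 12900/(-3688)) = (28517 + 26701*(-3718 + 0)) + (4105*(-1/9746) - 12900*(-1/3688)) = (28517 + 26701*(-3718)) + (-4105/9746 + 3225/922) = (28517 - 99274318) + 6911510/2246453 = -99245801 + 6911510/2246453 = -222951020482343/2246453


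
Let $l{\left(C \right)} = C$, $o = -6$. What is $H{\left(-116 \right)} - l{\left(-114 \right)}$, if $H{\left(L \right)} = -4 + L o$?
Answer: $806$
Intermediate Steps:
$H{\left(L \right)} = -4 - 6 L$ ($H{\left(L \right)} = -4 + L \left(-6\right) = -4 - 6 L$)
$H{\left(-116 \right)} - l{\left(-114 \right)} = \left(-4 - -696\right) - -114 = \left(-4 + 696\right) + 114 = 692 + 114 = 806$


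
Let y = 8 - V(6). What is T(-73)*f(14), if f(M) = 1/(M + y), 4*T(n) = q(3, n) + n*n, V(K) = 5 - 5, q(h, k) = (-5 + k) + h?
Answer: 2627/44 ≈ 59.705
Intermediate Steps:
q(h, k) = -5 + h + k
V(K) = 0
T(n) = -½ + n/4 + n²/4 (T(n) = ((-5 + 3 + n) + n*n)/4 = ((-2 + n) + n²)/4 = (-2 + n + n²)/4 = -½ + n/4 + n²/4)
y = 8 (y = 8 - 1*0 = 8 + 0 = 8)
f(M) = 1/(8 + M) (f(M) = 1/(M + 8) = 1/(8 + M))
T(-73)*f(14) = (-½ + (¼)*(-73) + (¼)*(-73)²)/(8 + 14) = (-½ - 73/4 + (¼)*5329)/22 = (-½ - 73/4 + 5329/4)*(1/22) = (2627/2)*(1/22) = 2627/44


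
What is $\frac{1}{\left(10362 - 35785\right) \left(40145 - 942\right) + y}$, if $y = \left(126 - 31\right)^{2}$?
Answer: $- \frac{1}{996648844} \approx -1.0034 \cdot 10^{-9}$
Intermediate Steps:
$y = 9025$ ($y = 95^{2} = 9025$)
$\frac{1}{\left(10362 - 35785\right) \left(40145 - 942\right) + y} = \frac{1}{\left(10362 - 35785\right) \left(40145 - 942\right) + 9025} = \frac{1}{\left(-25423\right) 39203 + 9025} = \frac{1}{-996657869 + 9025} = \frac{1}{-996648844} = - \frac{1}{996648844}$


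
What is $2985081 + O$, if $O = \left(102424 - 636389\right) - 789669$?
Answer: $1661447$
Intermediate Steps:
$O = -1323634$ ($O = -533965 - 789669 = -1323634$)
$2985081 + O = 2985081 - 1323634 = 1661447$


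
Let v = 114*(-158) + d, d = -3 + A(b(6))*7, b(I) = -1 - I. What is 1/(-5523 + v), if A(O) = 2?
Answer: -1/23524 ≈ -4.2510e-5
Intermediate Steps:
d = 11 (d = -3 + 2*7 = -3 + 14 = 11)
v = -18001 (v = 114*(-158) + 11 = -18012 + 11 = -18001)
1/(-5523 + v) = 1/(-5523 - 18001) = 1/(-23524) = -1/23524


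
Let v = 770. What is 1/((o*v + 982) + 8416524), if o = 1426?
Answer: 1/9515526 ≈ 1.0509e-7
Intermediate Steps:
1/((o*v + 982) + 8416524) = 1/((1426*770 + 982) + 8416524) = 1/((1098020 + 982) + 8416524) = 1/(1099002 + 8416524) = 1/9515526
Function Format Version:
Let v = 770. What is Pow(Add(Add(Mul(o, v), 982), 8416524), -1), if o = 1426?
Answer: Rational(1, 9515526) ≈ 1.0509e-7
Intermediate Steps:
Pow(Add(Add(Mul(o, v), 982), 8416524), -1) = Pow(Add(Add(Mul(1426, 770), 982), 8416524), -1) = Pow(Add(Add(1098020, 982), 8416524), -1) = Pow(Add(1099002, 8416524), -1) = Pow(9515526, -1) = Rational(1, 9515526)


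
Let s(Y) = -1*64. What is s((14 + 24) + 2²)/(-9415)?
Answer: 64/9415 ≈ 0.0067977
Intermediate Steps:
s(Y) = -64
s((14 + 24) + 2²)/(-9415) = -64/(-9415) = -64*(-1/9415) = 64/9415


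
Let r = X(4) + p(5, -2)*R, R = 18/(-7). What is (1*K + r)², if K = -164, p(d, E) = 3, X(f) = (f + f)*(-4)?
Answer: 2033476/49 ≈ 41500.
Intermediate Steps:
X(f) = -8*f (X(f) = (2*f)*(-4) = -8*f)
R = -18/7 (R = 18*(-⅐) = -18/7 ≈ -2.5714)
r = -278/7 (r = -8*4 + 3*(-18/7) = -32 - 54/7 = -278/7 ≈ -39.714)
(1*K + r)² = (1*(-164) - 278/7)² = (-164 - 278/7)² = (-1426/7)² = 2033476/49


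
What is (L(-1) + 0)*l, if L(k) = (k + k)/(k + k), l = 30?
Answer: 30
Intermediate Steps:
L(k) = 1 (L(k) = (2*k)/((2*k)) = (2*k)*(1/(2*k)) = 1)
(L(-1) + 0)*l = (1 + 0)*30 = 1*30 = 30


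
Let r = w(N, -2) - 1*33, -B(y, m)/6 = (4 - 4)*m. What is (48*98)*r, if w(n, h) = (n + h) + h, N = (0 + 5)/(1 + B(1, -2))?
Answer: -150528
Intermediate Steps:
B(y, m) = 0 (B(y, m) = -6*(4 - 4)*m = -0*m = -6*0 = 0)
N = 5 (N = (0 + 5)/(1 + 0) = 5/1 = 5*1 = 5)
w(n, h) = n + 2*h (w(n, h) = (h + n) + h = n + 2*h)
r = -32 (r = (5 + 2*(-2)) - 1*33 = (5 - 4) - 33 = 1 - 33 = -32)
(48*98)*r = (48*98)*(-32) = 4704*(-32) = -150528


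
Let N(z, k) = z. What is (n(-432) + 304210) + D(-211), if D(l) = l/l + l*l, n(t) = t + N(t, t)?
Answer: 347868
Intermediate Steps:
n(t) = 2*t (n(t) = t + t = 2*t)
D(l) = 1 + l²
(n(-432) + 304210) + D(-211) = (2*(-432) + 304210) + (1 + (-211)²) = (-864 + 304210) + (1 + 44521) = 303346 + 44522 = 347868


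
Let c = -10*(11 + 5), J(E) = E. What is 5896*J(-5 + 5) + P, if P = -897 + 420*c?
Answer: -68097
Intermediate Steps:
c = -160 (c = -10*16 = -160)
P = -68097 (P = -897 + 420*(-160) = -897 - 67200 = -68097)
5896*J(-5 + 5) + P = 5896*(-5 + 5) - 68097 = 5896*0 - 68097 = 0 - 68097 = -68097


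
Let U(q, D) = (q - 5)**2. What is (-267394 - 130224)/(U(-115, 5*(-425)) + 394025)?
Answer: -397618/408425 ≈ -0.97354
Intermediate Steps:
U(q, D) = (-5 + q)**2
(-267394 - 130224)/(U(-115, 5*(-425)) + 394025) = (-267394 - 130224)/((-5 - 115)**2 + 394025) = -397618/((-120)**2 + 394025) = -397618/(14400 + 394025) = -397618/408425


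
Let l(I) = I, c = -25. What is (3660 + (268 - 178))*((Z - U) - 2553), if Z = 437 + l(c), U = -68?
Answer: -7773750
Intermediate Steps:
Z = 412 (Z = 437 - 25 = 412)
(3660 + (268 - 178))*((Z - U) - 2553) = (3660 + (268 - 178))*((412 - 1*(-68)) - 2553) = (3660 + 90)*((412 + 68) - 2553) = 3750*(480 - 2553) = 3750*(-2073) = -7773750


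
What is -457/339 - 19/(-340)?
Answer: -148939/115260 ≈ -1.2922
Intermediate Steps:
-457/339 - 19/(-340) = -457*1/339 - 19*(-1/340) = -457/339 + 19/340 = -148939/115260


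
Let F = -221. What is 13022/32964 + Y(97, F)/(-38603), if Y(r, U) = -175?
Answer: 254228483/636254646 ≈ 0.39957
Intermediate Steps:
13022/32964 + Y(97, F)/(-38603) = 13022/32964 - 175/(-38603) = 13022*(1/32964) - 175*(-1/38603) = 6511/16482 + 175/38603 = 254228483/636254646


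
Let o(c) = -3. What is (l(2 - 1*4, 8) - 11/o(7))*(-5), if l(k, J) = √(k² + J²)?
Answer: -55/3 - 10*√17 ≈ -59.564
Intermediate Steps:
l(k, J) = √(J² + k²)
(l(2 - 1*4, 8) - 11/o(7))*(-5) = (√(8² + (2 - 1*4)²) - 11/(-3))*(-5) = (√(64 + (2 - 4)²) - 11*(-⅓))*(-5) = (√(64 + (-2)²) + 11/3)*(-5) = (√(64 + 4) + 11/3)*(-5) = (√68 + 11/3)*(-5) = (2*√17 + 11/3)*(-5) = (11/3 + 2*√17)*(-5) = -55/3 - 10*√17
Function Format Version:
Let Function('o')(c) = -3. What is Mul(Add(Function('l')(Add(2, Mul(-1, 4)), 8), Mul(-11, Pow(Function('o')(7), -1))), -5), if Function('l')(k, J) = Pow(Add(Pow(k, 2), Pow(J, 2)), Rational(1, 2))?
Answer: Add(Rational(-55, 3), Mul(-10, Pow(17, Rational(1, 2)))) ≈ -59.564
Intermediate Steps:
Function('l')(k, J) = Pow(Add(Pow(J, 2), Pow(k, 2)), Rational(1, 2))
Mul(Add(Function('l')(Add(2, Mul(-1, 4)), 8), Mul(-11, Pow(Function('o')(7), -1))), -5) = Mul(Add(Pow(Add(Pow(8, 2), Pow(Add(2, Mul(-1, 4)), 2)), Rational(1, 2)), Mul(-11, Pow(-3, -1))), -5) = Mul(Add(Pow(Add(64, Pow(Add(2, -4), 2)), Rational(1, 2)), Mul(-11, Rational(-1, 3))), -5) = Mul(Add(Pow(Add(64, Pow(-2, 2)), Rational(1, 2)), Rational(11, 3)), -5) = Mul(Add(Pow(Add(64, 4), Rational(1, 2)), Rational(11, 3)), -5) = Mul(Add(Pow(68, Rational(1, 2)), Rational(11, 3)), -5) = Mul(Add(Mul(2, Pow(17, Rational(1, 2))), Rational(11, 3)), -5) = Mul(Add(Rational(11, 3), Mul(2, Pow(17, Rational(1, 2)))), -5) = Add(Rational(-55, 3), Mul(-10, Pow(17, Rational(1, 2))))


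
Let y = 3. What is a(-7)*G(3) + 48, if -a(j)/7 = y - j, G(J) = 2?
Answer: -92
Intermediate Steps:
a(j) = -21 + 7*j (a(j) = -7*(3 - j) = -21 + 7*j)
a(-7)*G(3) + 48 = (-21 + 7*(-7))*2 + 48 = (-21 - 49)*2 + 48 = -70*2 + 48 = -140 + 48 = -92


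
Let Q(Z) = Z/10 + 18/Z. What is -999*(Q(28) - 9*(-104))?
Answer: -65695239/70 ≈ -9.3850e+5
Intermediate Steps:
Q(Z) = 18/Z + Z/10 (Q(Z) = Z*(⅒) + 18/Z = Z/10 + 18/Z = 18/Z + Z/10)
-999*(Q(28) - 9*(-104)) = -999*((18/28 + (⅒)*28) - 9*(-104)) = -999*((18*(1/28) + 14/5) + 936) = -999*((9/14 + 14/5) + 936) = -999*(241/70 + 936) = -999*65761/70 = -65695239/70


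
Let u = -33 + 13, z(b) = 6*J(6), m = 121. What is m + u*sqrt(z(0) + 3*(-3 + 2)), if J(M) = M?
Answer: 121 - 20*sqrt(33) ≈ 6.1087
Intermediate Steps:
z(b) = 36 (z(b) = 6*6 = 36)
u = -20
m + u*sqrt(z(0) + 3*(-3 + 2)) = 121 - 20*sqrt(36 + 3*(-3 + 2)) = 121 - 20*sqrt(36 + 3*(-1)) = 121 - 20*sqrt(36 - 3) = 121 - 20*sqrt(33)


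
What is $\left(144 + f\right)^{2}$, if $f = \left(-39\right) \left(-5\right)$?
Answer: $114921$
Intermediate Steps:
$f = 195$
$\left(144 + f\right)^{2} = \left(144 + 195\right)^{2} = 339^{2} = 114921$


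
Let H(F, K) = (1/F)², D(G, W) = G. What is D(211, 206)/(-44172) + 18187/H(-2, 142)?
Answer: 3213424445/44172 ≈ 72748.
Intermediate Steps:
H(F, K) = F⁻²
D(211, 206)/(-44172) + 18187/H(-2, 142) = 211/(-44172) + 18187/((-2)⁻²) = 211*(-1/44172) + 18187/(¼) = -211/44172 + 18187*4 = -211/44172 + 72748 = 3213424445/44172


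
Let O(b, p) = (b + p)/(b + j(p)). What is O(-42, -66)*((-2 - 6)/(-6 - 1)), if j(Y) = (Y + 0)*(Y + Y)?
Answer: -144/10115 ≈ -0.014236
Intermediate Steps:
j(Y) = 2*Y² (j(Y) = Y*(2*Y) = 2*Y²)
O(b, p) = (b + p)/(b + 2*p²)
O(-42, -66)*((-2 - 6)/(-6 - 1)) = ((-42 - 66)/(-42 + 2*(-66)²))*((-2 - 6)/(-6 - 1)) = (-108/(-42 + 2*4356))*(-8/(-7)) = (-108/(-42 + 8712))*(-8*(-⅐)) = (-108/8670)*(8/7) = ((1/8670)*(-108))*(8/7) = -18/1445*8/7 = -144/10115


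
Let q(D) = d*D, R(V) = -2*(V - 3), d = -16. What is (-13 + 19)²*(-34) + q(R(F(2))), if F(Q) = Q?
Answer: -1256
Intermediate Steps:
R(V) = 6 - 2*V (R(V) = -2*(-3 + V) = 6 - 2*V)
q(D) = -16*D
(-13 + 19)²*(-34) + q(R(F(2))) = (-13 + 19)²*(-34) - 16*(6 - 2*2) = 6²*(-34) - 16*(6 - 4) = 36*(-34) - 16*2 = -1224 - 32 = -1256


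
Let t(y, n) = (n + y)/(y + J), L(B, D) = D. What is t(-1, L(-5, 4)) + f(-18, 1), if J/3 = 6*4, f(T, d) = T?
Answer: -1275/71 ≈ -17.958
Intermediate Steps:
J = 72 (J = 3*(6*4) = 3*24 = 72)
t(y, n) = (n + y)/(72 + y) (t(y, n) = (n + y)/(y + 72) = (n + y)/(72 + y))
t(-1, L(-5, 4)) + f(-18, 1) = (4 - 1)/(72 - 1) - 18 = 3/71 - 18 = -1275/71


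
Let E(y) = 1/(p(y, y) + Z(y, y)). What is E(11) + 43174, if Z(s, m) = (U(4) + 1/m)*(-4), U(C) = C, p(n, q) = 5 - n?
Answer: 10620793/246 ≈ 43174.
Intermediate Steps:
Z(s, m) = -16 - 4/m (Z(s, m) = (4 + 1/m)*(-4) = -16 - 4/m)
E(y) = 1/(-11 - y - 4/y) (E(y) = 1/((5 - y) + (-16 - 4/y)) = 1/(-11 - y - 4/y))
E(11) + 43174 = -1*11/(4 + 11*(11 + 11)) + 43174 = -1*11/(4 + 11*22) + 43174 = -1*11/(4 + 242) + 43174 = -1*11/246 + 43174 = -1*11*1/246 + 43174 = -11/246 + 43174 = 10620793/246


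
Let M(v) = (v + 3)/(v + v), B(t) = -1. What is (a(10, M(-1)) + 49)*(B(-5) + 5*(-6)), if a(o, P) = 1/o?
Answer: -15221/10 ≈ -1522.1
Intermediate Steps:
M(v) = (3 + v)/(2*v) (M(v) = (3 + v)/((2*v)) = (3 + v)*(1/(2*v)) = (3 + v)/(2*v))
(a(10, M(-1)) + 49)*(B(-5) + 5*(-6)) = (1/10 + 49)*(-1 + 5*(-6)) = (⅒ + 49)*(-1 - 30) = (491/10)*(-31) = -15221/10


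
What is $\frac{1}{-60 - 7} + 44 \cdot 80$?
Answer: $\frac{235839}{67} \approx 3520.0$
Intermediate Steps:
$\frac{1}{-60 - 7} + 44 \cdot 80 = \frac{1}{-67} + 3520 = - \frac{1}{67} + 3520 = \frac{235839}{67}$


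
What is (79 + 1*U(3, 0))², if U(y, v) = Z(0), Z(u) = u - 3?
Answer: 5776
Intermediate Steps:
Z(u) = -3 + u
U(y, v) = -3 (U(y, v) = -3 + 0 = -3)
(79 + 1*U(3, 0))² = (79 + 1*(-3))² = (79 - 3)² = 76² = 5776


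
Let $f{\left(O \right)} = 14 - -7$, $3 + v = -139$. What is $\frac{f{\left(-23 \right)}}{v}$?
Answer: $- \frac{21}{142} \approx -0.14789$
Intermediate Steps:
$v = -142$ ($v = -3 - 139 = -142$)
$f{\left(O \right)} = 21$ ($f{\left(O \right)} = 14 + 7 = 21$)
$\frac{f{\left(-23 \right)}}{v} = \frac{21}{-142} = 21 \left(- \frac{1}{142}\right) = - \frac{21}{142}$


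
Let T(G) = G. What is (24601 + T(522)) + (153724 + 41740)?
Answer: 220587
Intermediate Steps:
(24601 + T(522)) + (153724 + 41740) = (24601 + 522) + (153724 + 41740) = 25123 + 195464 = 220587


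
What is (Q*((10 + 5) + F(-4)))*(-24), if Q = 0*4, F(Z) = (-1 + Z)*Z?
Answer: 0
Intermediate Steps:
F(Z) = Z*(-1 + Z)
Q = 0
(Q*((10 + 5) + F(-4)))*(-24) = (0*((10 + 5) - 4*(-1 - 4)))*(-24) = (0*(15 - 4*(-5)))*(-24) = (0*(15 + 20))*(-24) = (0*35)*(-24) = 0*(-24) = 0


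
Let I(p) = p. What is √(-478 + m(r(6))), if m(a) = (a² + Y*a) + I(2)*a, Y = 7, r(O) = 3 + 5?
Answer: 3*I*√38 ≈ 18.493*I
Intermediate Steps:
r(O) = 8
m(a) = a² + 9*a (m(a) = (a² + 7*a) + 2*a = a² + 9*a)
√(-478 + m(r(6))) = √(-478 + 8*(9 + 8)) = √(-478 + 8*17) = √(-478 + 136) = √(-342) = 3*I*√38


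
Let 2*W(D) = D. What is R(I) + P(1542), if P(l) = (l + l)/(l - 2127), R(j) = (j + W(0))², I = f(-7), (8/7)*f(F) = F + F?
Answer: 451747/3120 ≈ 144.79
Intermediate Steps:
W(D) = D/2
f(F) = 7*F/4 (f(F) = 7*(F + F)/8 = 7*(2*F)/8 = 7*F/4)
I = -49/4 (I = (7/4)*(-7) = -49/4 ≈ -12.250)
R(j) = j² (R(j) = (j + (½)*0)² = (j + 0)² = j²)
P(l) = 2*l/(-2127 + l) (P(l) = (2*l)/(-2127 + l) = 2*l/(-2127 + l))
R(I) + P(1542) = (-49/4)² + 2*1542/(-2127 + 1542) = 2401/16 + 2*1542/(-585) = 2401/16 + 2*1542*(-1/585) = 2401/16 - 1028/195 = 451747/3120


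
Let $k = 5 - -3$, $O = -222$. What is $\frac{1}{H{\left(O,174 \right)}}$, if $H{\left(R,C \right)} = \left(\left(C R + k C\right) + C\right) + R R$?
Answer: $\frac{1}{12222} \approx 8.182 \cdot 10^{-5}$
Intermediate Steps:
$k = 8$ ($k = 5 + 3 = 8$)
$H{\left(R,C \right)} = R^{2} + 9 C + C R$ ($H{\left(R,C \right)} = \left(\left(C R + 8 C\right) + C\right) + R R = \left(\left(8 C + C R\right) + C\right) + R^{2} = \left(9 C + C R\right) + R^{2} = R^{2} + 9 C + C R$)
$\frac{1}{H{\left(O,174 \right)}} = \frac{1}{\left(-222\right)^{2} + 9 \cdot 174 + 174 \left(-222\right)} = \frac{1}{49284 + 1566 - 38628} = \frac{1}{12222}$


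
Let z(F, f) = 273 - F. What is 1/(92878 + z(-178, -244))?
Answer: 1/93329 ≈ 1.0715e-5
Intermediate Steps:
1/(92878 + z(-178, -244)) = 1/(92878 + (273 - 1*(-178))) = 1/(92878 + (273 + 178)) = 1/(92878 + 451) = 1/93329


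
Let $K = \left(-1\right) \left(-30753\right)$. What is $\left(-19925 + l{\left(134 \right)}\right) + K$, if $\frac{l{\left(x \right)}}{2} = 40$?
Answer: $10908$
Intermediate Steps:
$l{\left(x \right)} = 80$ ($l{\left(x \right)} = 2 \cdot 40 = 80$)
$K = 30753$
$\left(-19925 + l{\left(134 \right)}\right) + K = \left(-19925 + 80\right) + 30753 = -19845 + 30753 = 10908$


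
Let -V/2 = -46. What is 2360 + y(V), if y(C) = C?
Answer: 2452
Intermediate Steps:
V = 92 (V = -2*(-46) = 92)
2360 + y(V) = 2360 + 92 = 2452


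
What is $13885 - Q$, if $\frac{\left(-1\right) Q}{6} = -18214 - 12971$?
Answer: $-173225$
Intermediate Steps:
$Q = 187110$ ($Q = - 6 \left(-18214 - 12971\right) = \left(-6\right) \left(-31185\right) = 187110$)
$13885 - Q = 13885 - 187110 = -173225$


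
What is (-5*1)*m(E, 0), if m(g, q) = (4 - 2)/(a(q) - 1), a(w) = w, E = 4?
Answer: 10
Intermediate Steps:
m(g, q) = 2/(-1 + q) (m(g, q) = (4 - 2)/(q - 1) = 2/(-1 + q))
(-5*1)*m(E, 0) = (-5*1)*(2/(-1 + 0)) = -10/(-1) = -10*(-1) = -5*(-2) = 10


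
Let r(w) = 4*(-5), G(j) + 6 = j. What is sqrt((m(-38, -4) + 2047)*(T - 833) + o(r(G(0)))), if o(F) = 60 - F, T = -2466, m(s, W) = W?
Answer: I*sqrt(6739777) ≈ 2596.1*I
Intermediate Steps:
G(j) = -6 + j
r(w) = -20
sqrt((m(-38, -4) + 2047)*(T - 833) + o(r(G(0)))) = sqrt((-4 + 2047)*(-2466 - 833) + (60 - 1*(-20))) = sqrt(2043*(-3299) + (60 + 20)) = sqrt(-6739857 + 80) = sqrt(-6739777) = I*sqrt(6739777)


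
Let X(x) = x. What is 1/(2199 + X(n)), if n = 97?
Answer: 1/2296 ≈ 0.00043554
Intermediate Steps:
1/(2199 + X(n)) = 1/(2199 + 97) = 1/2296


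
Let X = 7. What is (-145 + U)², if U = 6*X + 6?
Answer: 9409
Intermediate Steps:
U = 48 (U = 6*7 + 6 = 42 + 6 = 48)
(-145 + U)² = (-145 + 48)² = (-97)² = 9409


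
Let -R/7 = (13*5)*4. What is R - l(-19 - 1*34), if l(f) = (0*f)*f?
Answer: -1820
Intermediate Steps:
R = -1820 (R = -7*13*5*4 = -455*4 = -7*260 = -1820)
l(f) = 0 (l(f) = 0*f = 0)
R - l(-19 - 1*34) = -1820 - 1*0 = -1820 + 0 = -1820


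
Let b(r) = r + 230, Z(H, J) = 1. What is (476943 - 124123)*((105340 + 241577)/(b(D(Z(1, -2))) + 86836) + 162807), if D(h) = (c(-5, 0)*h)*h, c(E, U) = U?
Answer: 833554960329130/14511 ≈ 5.7443e+10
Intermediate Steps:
D(h) = 0 (D(h) = (0*h)*h = 0*h = 0)
b(r) = 230 + r
(476943 - 124123)*((105340 + 241577)/(b(D(Z(1, -2))) + 86836) + 162807) = (476943 - 124123)*((105340 + 241577)/((230 + 0) + 86836) + 162807) = 352820*(346917/(230 + 86836) + 162807) = 352820*(346917/87066 + 162807) = 352820*(346917*(1/87066) + 162807) = 352820*(115639/29022 + 162807) = 352820*(4725100393/29022) = 833554960329130/14511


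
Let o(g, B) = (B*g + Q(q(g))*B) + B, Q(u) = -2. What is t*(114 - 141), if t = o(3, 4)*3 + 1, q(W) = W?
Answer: -675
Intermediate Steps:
o(g, B) = -B + B*g (o(g, B) = (B*g - 2*B) + B = (-2*B + B*g) + B = -B + B*g)
t = 25 (t = (4*(-1 + 3))*3 + 1 = (4*2)*3 + 1 = 8*3 + 1 = 24 + 1 = 25)
t*(114 - 141) = 25*(114 - 141) = 25*(-27) = -675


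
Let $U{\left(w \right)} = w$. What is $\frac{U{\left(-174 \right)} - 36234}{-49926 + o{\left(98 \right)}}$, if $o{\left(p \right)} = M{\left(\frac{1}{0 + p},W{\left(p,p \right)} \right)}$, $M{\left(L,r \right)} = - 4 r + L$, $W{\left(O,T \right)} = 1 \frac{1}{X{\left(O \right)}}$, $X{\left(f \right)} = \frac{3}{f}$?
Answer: $\frac{10703952}{14716657} \approx 0.72734$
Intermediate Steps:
$W{\left(O,T \right)} = \frac{O}{3}$ ($W{\left(O,T \right)} = 1 \frac{1}{3 \frac{1}{O}} = 1 \frac{O}{3} = \frac{O}{3}$)
$M{\left(L,r \right)} = L - 4 r$
$o{\left(p \right)} = \frac{1}{p} - \frac{4 p}{3}$ ($o{\left(p \right)} = \frac{1}{0 + p} - 4 \frac{p}{3} = \frac{1}{p} - \frac{4 p}{3}$)
$\frac{U{\left(-174 \right)} - 36234}{-49926 + o{\left(98 \right)}} = \frac{-174 - 36234}{-49926 + \left(\frac{1}{98} - \frac{392}{3}\right)} = - \frac{36408}{-49926 + \left(\frac{1}{98} - \frac{392}{3}\right)} = - \frac{36408}{-49926 - \frac{38413}{294}} = - \frac{36408}{- \frac{14716657}{294}} = \left(-36408\right) \left(- \frac{294}{14716657}\right) = \frac{10703952}{14716657}$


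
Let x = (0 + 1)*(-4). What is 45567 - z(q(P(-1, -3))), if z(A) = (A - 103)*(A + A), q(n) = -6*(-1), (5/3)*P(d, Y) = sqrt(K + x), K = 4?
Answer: 46731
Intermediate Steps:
x = -4 (x = 1*(-4) = -4)
P(d, Y) = 0 (P(d, Y) = 3*sqrt(4 - 4)/5 = 3*sqrt(0)/5 = (3/5)*0 = 0)
q(n) = 6
z(A) = 2*A*(-103 + A) (z(A) = (-103 + A)*(2*A) = 2*A*(-103 + A))
45567 - z(q(P(-1, -3))) = 45567 - 2*6*(-103 + 6) = 45567 - 2*6*(-97) = 45567 - 1*(-1164) = 45567 + 1164 = 46731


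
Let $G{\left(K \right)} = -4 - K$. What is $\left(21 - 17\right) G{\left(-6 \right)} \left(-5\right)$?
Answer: $-40$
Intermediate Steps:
$\left(21 - 17\right) G{\left(-6 \right)} \left(-5\right) = \left(21 - 17\right) \left(-4 - -6\right) \left(-5\right) = 4 \left(-4 + 6\right) \left(-5\right) = 4 \cdot 2 \left(-5\right) = 8 \left(-5\right) = -40$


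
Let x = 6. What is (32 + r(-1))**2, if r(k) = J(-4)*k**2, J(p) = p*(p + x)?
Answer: 576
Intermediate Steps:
J(p) = p*(6 + p) (J(p) = p*(p + 6) = p*(6 + p))
r(k) = -8*k**2 (r(k) = (-4*(6 - 4))*k**2 = (-4*2)*k**2 = -8*k**2)
(32 + r(-1))**2 = (32 - 8*(-1)**2)**2 = (32 - 8*1)**2 = (32 - 8)**2 = 24**2 = 576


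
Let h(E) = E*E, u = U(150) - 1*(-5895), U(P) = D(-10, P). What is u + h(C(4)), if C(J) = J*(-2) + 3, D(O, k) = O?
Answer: 5910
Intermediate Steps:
C(J) = 3 - 2*J (C(J) = -2*J + 3 = 3 - 2*J)
U(P) = -10
u = 5885 (u = -10 - 1*(-5895) = -10 + 5895 = 5885)
h(E) = E**2
u + h(C(4)) = 5885 + (3 - 2*4)**2 = 5885 + (3 - 8)**2 = 5885 + (-5)**2 = 5885 + 25 = 5910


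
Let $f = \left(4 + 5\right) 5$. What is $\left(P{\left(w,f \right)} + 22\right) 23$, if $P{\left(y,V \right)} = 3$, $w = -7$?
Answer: $575$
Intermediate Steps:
$f = 45$ ($f = 9 \cdot 5 = 45$)
$\left(P{\left(w,f \right)} + 22\right) 23 = \left(3 + 22\right) 23 = 25 \cdot 23 = 575$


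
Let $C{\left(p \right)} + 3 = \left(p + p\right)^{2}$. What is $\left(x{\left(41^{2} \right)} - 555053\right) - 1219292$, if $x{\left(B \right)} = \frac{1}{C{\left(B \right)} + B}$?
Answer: $- \frac{20058476957089}{11304722} \approx -1.7743 \cdot 10^{6}$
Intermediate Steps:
$C{\left(p \right)} = -3 + 4 p^{2}$ ($C{\left(p \right)} = -3 + \left(p + p\right)^{2} = -3 + \left(2 p\right)^{2} = -3 + 4 p^{2}$)
$x{\left(B \right)} = \frac{1}{-3 + B + 4 B^{2}}$ ($x{\left(B \right)} = \frac{1}{\left(-3 + 4 B^{2}\right) + B} = \frac{1}{-3 + B + 4 B^{2}}$)
$\left(x{\left(41^{2} \right)} - 555053\right) - 1219292 = \left(\frac{1}{-3 + 41^{2} + 4 \left(41^{2}\right)^{2}} - 555053\right) - 1219292 = \left(\frac{1}{-3 + 1681 + 4 \cdot 1681^{2}} - 555053\right) - 1219292 = \left(\frac{1}{-3 + 1681 + 4 \cdot 2825761} - 555053\right) - 1219292 = \left(\frac{1}{-3 + 1681 + 11303044} - 555053\right) - 1219292 = \left(\frac{1}{11304722} - 555053\right) - 1219292 = - \frac{6274719860265}{11304722} - 1219292 = - \frac{20058476957089}{11304722}$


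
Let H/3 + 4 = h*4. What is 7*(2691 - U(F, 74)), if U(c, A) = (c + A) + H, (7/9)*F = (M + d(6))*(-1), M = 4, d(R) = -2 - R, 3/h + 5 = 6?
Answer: 18115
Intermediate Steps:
h = 3 (h = 3/(-5 + 6) = 3/1 = 3*1 = 3)
F = 36/7 (F = 9*((4 + (-2 - 1*6))*(-1))/7 = 9*((4 + (-2 - 6))*(-1))/7 = 9*((4 - 8)*(-1))/7 = 9*(-4*(-1))/7 = (9/7)*4 = 36/7 ≈ 5.1429)
H = 24 (H = -12 + 3*(3*4) = -12 + 3*12 = -12 + 36 = 24)
U(c, A) = 24 + A + c (U(c, A) = (c + A) + 24 = (A + c) + 24 = 24 + A + c)
7*(2691 - U(F, 74)) = 7*(2691 - (24 + 74 + 36/7)) = 7*(2691 - 1*722/7) = 7*(2691 - 722/7) = 7*(18115/7) = 18115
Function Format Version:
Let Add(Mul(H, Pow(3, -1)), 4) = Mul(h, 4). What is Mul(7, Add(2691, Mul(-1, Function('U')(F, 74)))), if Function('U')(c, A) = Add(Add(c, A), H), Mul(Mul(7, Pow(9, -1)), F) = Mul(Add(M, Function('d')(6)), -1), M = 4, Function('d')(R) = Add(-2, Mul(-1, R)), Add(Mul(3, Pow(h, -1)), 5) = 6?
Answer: 18115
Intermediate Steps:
h = 3 (h = Mul(3, Pow(Add(-5, 6), -1)) = Mul(3, Pow(1, -1)) = Mul(3, 1) = 3)
F = Rational(36, 7) (F = Mul(Rational(9, 7), Mul(Add(4, Add(-2, Mul(-1, 6))), -1)) = Mul(Rational(9, 7), Mul(Add(4, Add(-2, -6)), -1)) = Mul(Rational(9, 7), Mul(Add(4, -8), -1)) = Mul(Rational(9, 7), Mul(-4, -1)) = Mul(Rational(9, 7), 4) = Rational(36, 7) ≈ 5.1429)
H = 24 (H = Add(-12, Mul(3, Mul(3, 4))) = Add(-12, Mul(3, 12)) = Add(-12, 36) = 24)
Function('U')(c, A) = Add(24, A, c) (Function('U')(c, A) = Add(Add(c, A), 24) = Add(Add(A, c), 24) = Add(24, A, c))
Mul(7, Add(2691, Mul(-1, Function('U')(F, 74)))) = Mul(7, Add(2691, Mul(-1, Add(24, 74, Rational(36, 7))))) = Mul(7, Add(2691, Mul(-1, Rational(722, 7)))) = Mul(7, Add(2691, Rational(-722, 7))) = Mul(7, Rational(18115, 7)) = 18115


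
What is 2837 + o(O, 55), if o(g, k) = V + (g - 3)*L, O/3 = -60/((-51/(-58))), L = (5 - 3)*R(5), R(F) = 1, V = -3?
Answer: 41116/17 ≈ 2418.6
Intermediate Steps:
L = 2 (L = (5 - 3)*1 = 2*1 = 2)
O = -3480/17 (O = 3*(-60/((-51/(-58)))) = 3*(-60/((-51*(-1/58)))) = 3*(-60/51/58) = 3*(-60*58/51) = 3*(-1160/17) = -3480/17 ≈ -204.71)
o(g, k) = -9 + 2*g (o(g, k) = -3 + (g - 3)*2 = -3 + (-3 + g)*2 = -3 + (-6 + 2*g) = -9 + 2*g)
2837 + o(O, 55) = 2837 + (-9 + 2*(-3480/17)) = 2837 + (-9 - 6960/17) = 2837 - 7113/17 = 41116/17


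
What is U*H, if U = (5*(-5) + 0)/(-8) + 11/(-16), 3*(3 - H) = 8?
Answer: 13/16 ≈ 0.81250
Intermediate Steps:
H = ⅓ (H = 3 - ⅓*8 = 3 - 8/3 = ⅓ ≈ 0.33333)
U = 39/16 (U = (-25 + 0)*(-⅛) + 11*(-1/16) = -25*(-⅛) - 11/16 = 25/8 - 11/16 = 39/16 ≈ 2.4375)
U*H = (39/16)*(⅓) = 13/16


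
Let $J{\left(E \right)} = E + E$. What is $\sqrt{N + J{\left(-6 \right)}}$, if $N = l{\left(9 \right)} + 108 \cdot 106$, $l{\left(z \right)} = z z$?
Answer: $\sqrt{11517} \approx 107.32$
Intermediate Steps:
$l{\left(z \right)} = z^{2}$
$J{\left(E \right)} = 2 E$
$N = 11529$ ($N = 9^{2} + 108 \cdot 106 = 81 + 11448 = 11529$)
$\sqrt{N + J{\left(-6 \right)}} = \sqrt{11529 + 2 \left(-6\right)} = \sqrt{11529 - 12} = \sqrt{11517}$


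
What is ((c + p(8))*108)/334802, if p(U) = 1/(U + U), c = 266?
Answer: 114939/1339208 ≈ 0.085826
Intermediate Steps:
p(U) = 1/(2*U)
((c + p(8))*108)/334802 = ((266 + (1/2)/8)*108)/334802 = ((266 + (1/2)*(1/8))*108)*(1/334802) = ((266 + 1/16)*108)*(1/334802) = ((4257/16)*108)*(1/334802) = (114939/4)*(1/334802) = 114939/1339208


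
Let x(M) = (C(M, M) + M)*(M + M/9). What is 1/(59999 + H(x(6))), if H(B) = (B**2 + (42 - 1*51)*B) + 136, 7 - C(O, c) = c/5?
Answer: 9/590539 ≈ 1.5240e-5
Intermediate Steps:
C(O, c) = 7 - c/5
x(M) = 10*M*(7 + 4*M/5)/9 (x(M) = ((7 - M/5) + M)*(M + M/9) = (7 + 4*M/5)*(M + M*(1/9)) = (7 + 4*M/5)*(M + M/9) = (7 + 4*M/5)*(10*M/9) = 10*M*(7 + 4*M/5)/9)
H(B) = 136 + B**2 - 9*B (H(B) = (B**2 + (42 - 51)*B) + 136 = (B**2 - 9*B) + 136 = 136 + B**2 - 9*B)
1/(59999 + H(x(6))) = 1/(59999 + (136 + ((2/9)*6*(35 + 4*6))**2 - 2*6*(35 + 4*6))) = 1/(59999 + (136 + ((2/9)*6*(35 + 24))**2 - 2*6*(35 + 24))) = 1/(59999 + (136 + ((2/9)*6*59)**2 - 2*6*59)) = 1/(59999 + (136 + (236/3)**2 - 9*236/3)) = 1/(59999 + (136 + 55696/9 - 708)) = 1/(59999 + 50548/9) = 1/(590539/9) = 9/590539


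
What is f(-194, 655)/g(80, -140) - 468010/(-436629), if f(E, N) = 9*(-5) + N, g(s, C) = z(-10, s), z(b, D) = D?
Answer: 30378449/3493032 ≈ 8.6969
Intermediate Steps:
g(s, C) = s
f(E, N) = -45 + N
f(-194, 655)/g(80, -140) - 468010/(-436629) = (-45 + 655)/80 - 468010/(-436629) = 610*(1/80) - 468010*(-1/436629) = 61/8 + 468010/436629 = 30378449/3493032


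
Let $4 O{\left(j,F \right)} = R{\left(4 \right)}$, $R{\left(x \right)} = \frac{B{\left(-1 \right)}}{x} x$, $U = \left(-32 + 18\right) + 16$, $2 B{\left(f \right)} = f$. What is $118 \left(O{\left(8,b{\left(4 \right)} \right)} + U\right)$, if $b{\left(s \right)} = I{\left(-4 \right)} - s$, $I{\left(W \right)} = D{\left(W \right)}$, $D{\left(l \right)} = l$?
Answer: $\frac{885}{4} \approx 221.25$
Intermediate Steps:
$B{\left(f \right)} = \frac{f}{2}$
$U = 2$ ($U = -14 + 16 = 2$)
$I{\left(W \right)} = W$
$b{\left(s \right)} = -4 - s$
$R{\left(x \right)} = - \frac{1}{2}$ ($R{\left(x \right)} = \frac{\frac{1}{2} \left(-1\right)}{x} x = - \frac{1}{2 x} x = - \frac{1}{2}$)
$O{\left(j,F \right)} = - \frac{1}{8}$ ($O{\left(j,F \right)} = \frac{1}{4} \left(- \frac{1}{2}\right) = - \frac{1}{8}$)
$118 \left(O{\left(8,b{\left(4 \right)} \right)} + U\right) = 118 \left(- \frac{1}{8} + 2\right) = 118 \cdot \frac{15}{8} = \frac{885}{4}$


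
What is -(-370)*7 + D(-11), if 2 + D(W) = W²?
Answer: 2709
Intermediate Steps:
D(W) = -2 + W²
-(-370)*7 + D(-11) = -(-370)*7 + (-2 + (-11)²) = -37*(-70) + (-2 + 121) = 2590 + 119 = 2709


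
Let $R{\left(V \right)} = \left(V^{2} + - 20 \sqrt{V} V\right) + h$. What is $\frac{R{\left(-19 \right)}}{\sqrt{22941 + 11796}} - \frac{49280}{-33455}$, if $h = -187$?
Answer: $\frac{9856}{6691} + \frac{58 \sqrt{34737}}{11579} + \frac{380 i \sqrt{660003}}{34737} \approx 2.4066 + 8.8872 i$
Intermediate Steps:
$R{\left(V \right)} = -187 + V^{2} - 20 V^{\frac{3}{2}}$ ($R{\left(V \right)} = \left(V^{2} + - 20 \sqrt{V} V\right) - 187 = \left(V^{2} - 20 V^{\frac{3}{2}}\right) - 187 = -187 + V^{2} - 20 V^{\frac{3}{2}}$)
$\frac{R{\left(-19 \right)}}{\sqrt{22941 + 11796}} - \frac{49280}{-33455} = \frac{-187 + \left(-19\right)^{2} - 20 \left(-19\right)^{\frac{3}{2}}}{\sqrt{22941 + 11796}} - \frac{49280}{-33455} = \frac{-187 + 361 - 20 \left(- 19 i \sqrt{19}\right)}{\sqrt{34737}} - - \frac{9856}{6691} = \left(-187 + 361 + 380 i \sqrt{19}\right) \frac{\sqrt{34737}}{34737} + \frac{9856}{6691} = \left(174 + 380 i \sqrt{19}\right) \frac{\sqrt{34737}}{34737} + \frac{9856}{6691} = \frac{\sqrt{34737} \left(174 + 380 i \sqrt{19}\right)}{34737} + \frac{9856}{6691} = \frac{9856}{6691} + \frac{\sqrt{34737} \left(174 + 380 i \sqrt{19}\right)}{34737}$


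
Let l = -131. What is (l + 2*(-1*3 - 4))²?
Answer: 21025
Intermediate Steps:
(l + 2*(-1*3 - 4))² = (-131 + 2*(-1*3 - 4))² = (-131 + 2*(-3 - 4))² = (-131 + 2*(-7))² = (-131 - 14)² = (-145)² = 21025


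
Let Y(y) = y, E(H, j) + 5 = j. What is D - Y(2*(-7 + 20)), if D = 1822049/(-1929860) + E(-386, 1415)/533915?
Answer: -5552001887727/206076240380 ≈ -26.941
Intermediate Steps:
E(H, j) = -5 + j
D = -194019637847/206076240380 (D = 1822049/(-1929860) + (-5 + 1415)/533915 = 1822049*(-1/1929860) + 1410*(1/533915) = -1822049/1929860 + 282/106783 = -194019637847/206076240380 ≈ -0.94149)
D - Y(2*(-7 + 20)) = -194019637847/206076240380 - 2*(-7 + 20) = -194019637847/206076240380 - 2*13 = -194019637847/206076240380 - 1*26 = -194019637847/206076240380 - 26 = -5552001887727/206076240380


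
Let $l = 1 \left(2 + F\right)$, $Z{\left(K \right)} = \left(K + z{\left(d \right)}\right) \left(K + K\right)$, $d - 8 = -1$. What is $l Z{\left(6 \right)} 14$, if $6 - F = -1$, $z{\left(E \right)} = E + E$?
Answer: $30240$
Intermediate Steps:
$d = 7$ ($d = 8 - 1 = 7$)
$z{\left(E \right)} = 2 E$
$F = 7$ ($F = 6 - -1 = 6 + 1 = 7$)
$Z{\left(K \right)} = 2 K \left(14 + K\right)$ ($Z{\left(K \right)} = \left(K + 2 \cdot 7\right) \left(K + K\right) = \left(K + 14\right) 2 K = \left(14 + K\right) 2 K = 2 K \left(14 + K\right)$)
$l = 9$ ($l = 1 \left(2 + 7\right) = 1 \cdot 9 = 9$)
$l Z{\left(6 \right)} 14 = 9 \cdot 2 \cdot 6 \left(14 + 6\right) 14 = 9 \cdot 2 \cdot 6 \cdot 20 \cdot 14 = 9 \cdot 240 \cdot 14 = 2160 \cdot 14 = 30240$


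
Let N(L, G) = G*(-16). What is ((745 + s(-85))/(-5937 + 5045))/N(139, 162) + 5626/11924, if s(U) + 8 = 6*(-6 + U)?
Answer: 3252487387/6892262784 ≈ 0.47190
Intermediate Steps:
N(L, G) = -16*G
s(U) = -44 + 6*U (s(U) = -8 + 6*(-6 + U) = -8 + (-36 + 6*U) = -44 + 6*U)
((745 + s(-85))/(-5937 + 5045))/N(139, 162) + 5626/11924 = ((745 + (-44 + 6*(-85)))/(-5937 + 5045))/((-16*162)) + 5626/11924 = ((745 + (-44 - 510))/(-892))/(-2592) + 5626*(1/11924) = ((745 - 554)*(-1/892))*(-1/2592) + 2813/5962 = (191*(-1/892))*(-1/2592) + 2813/5962 = -191/892*(-1/2592) + 2813/5962 = 191/2312064 + 2813/5962 = 3252487387/6892262784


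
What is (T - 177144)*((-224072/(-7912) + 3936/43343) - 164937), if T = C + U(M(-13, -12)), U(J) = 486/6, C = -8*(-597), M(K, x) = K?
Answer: 1217898352878001596/42866227 ≈ 2.8412e+10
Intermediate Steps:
C = 4776
U(J) = 81 (U(J) = 486*(⅙) = 81)
T = 4857 (T = 4776 + 81 = 4857)
(T - 177144)*((-224072/(-7912) + 3936/43343) - 164937) = (4857 - 177144)*((-224072/(-7912) + 3936/43343) - 164937) = -172287*((-224072*(-1/7912) + 3936*(1/43343)) - 164937) = -172287*((28009/989 + 3936/43343) - 164937) = -172287*(1217886791/42866227 - 164937) = -172287*(-7069008995908/42866227) = 1217898352878001596/42866227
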